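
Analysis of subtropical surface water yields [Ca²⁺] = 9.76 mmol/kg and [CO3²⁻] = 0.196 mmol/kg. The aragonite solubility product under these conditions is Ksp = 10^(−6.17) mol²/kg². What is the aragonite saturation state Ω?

Ksp = 10^(−6.17) = 6.761×10^-7
Ω = [Ca²⁺][CO3²⁻]/Ksp = (9.76×10^-3)(0.196×10^-3) / 6.761×10^-7 = 2.83

Ω = 2.83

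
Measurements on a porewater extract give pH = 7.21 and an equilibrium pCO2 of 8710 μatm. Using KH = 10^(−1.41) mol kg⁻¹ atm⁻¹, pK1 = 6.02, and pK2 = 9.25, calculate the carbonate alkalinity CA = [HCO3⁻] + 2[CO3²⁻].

[CO2*] = KH · pCO2 = 10^(−1.41) × 8710×10^-6 = 3.389×10^-4 mol/kg
α₀ = 1/(1 + K1/[H⁺] + K1K2/[H⁺]²) = 1/(1 + 10^+1.19 + 10^-0.85) = 0.06013
DIC = [CO2*]/α₀ = 3.389×10^-4 / 0.06013 = 5.635 mmol/kg
CA = (α₁ + 2α₂)·DIC = (0.9314 + 2×0.008494) × 5.635 = 5.34 mmol/kg

CA = 5.34 mmol/kg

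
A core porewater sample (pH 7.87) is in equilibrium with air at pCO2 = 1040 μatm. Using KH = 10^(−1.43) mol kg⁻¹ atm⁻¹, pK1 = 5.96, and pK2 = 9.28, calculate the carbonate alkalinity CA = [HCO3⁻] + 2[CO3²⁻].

CA = 3.39 mmol/kg

[CO2*] = KH · pCO2 = 10^(−1.43) × 1040×10^-6 = 3.864×10^-5 mol/kg
α₀ = 1/(1 + K1/[H⁺] + K1K2/[H⁺]²) = 1/(1 + 10^+1.91 + 10^+0.50) = 0.01170
DIC = [CO2*]/α₀ = 3.864×10^-5 / 0.01170 = 3.302 mmol/kg
CA = (α₁ + 2α₂)·DIC = (0.9513 + 2×0.03701) × 3.302 = 3.39 mmol/kg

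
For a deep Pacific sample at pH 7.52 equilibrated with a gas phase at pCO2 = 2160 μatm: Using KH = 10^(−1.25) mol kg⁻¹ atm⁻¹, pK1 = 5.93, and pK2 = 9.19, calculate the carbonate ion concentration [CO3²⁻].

[CO2*] = KH · pCO2 = 10^(−1.25) × 2160×10^-6 = 1.215×10^-4 mol/kg
α₀ = 1/(1 + K1/[H⁺] + K1K2/[H⁺]²) = 1/(1 + 10^+1.59 + 10^-0.08) = 0.02455
DIC = [CO2*]/α₀ = 1.215×10^-4 / 0.02455 = 4.948 mmol/kg
[CO3²⁻] = α₂·DIC; α₂ = 0.02042, so [CO3²⁻] = 0.02042 × 4.948 = 0.101 mmol/kg

[CO3²⁻] = 0.101 mmol/kg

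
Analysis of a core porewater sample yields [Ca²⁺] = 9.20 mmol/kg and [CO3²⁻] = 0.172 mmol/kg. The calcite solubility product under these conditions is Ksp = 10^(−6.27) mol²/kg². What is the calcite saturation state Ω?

Ω = 2.95

Ksp = 10^(−6.27) = 5.370×10^-7
Ω = [Ca²⁺][CO3²⁻]/Ksp = (9.20×10^-3)(0.172×10^-3) / 5.370×10^-7 = 2.95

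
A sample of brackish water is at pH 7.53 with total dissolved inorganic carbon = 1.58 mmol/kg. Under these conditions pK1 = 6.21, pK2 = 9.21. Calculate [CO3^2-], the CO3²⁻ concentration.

α₂ = 1 / (1 + [H⁺]/K2 + [H⁺]²/(K1K2)) = 1 / (1 + 10^+1.68 + 10^+0.36)
   = 1 / (1 + 47.863 + 2.2909) = 1/51.154 = 0.01955
[CO3²⁻] = α₂ × DIC = 0.01955 × 1.58 = 0.0309 mmol/kg

[CO3²⁻] = 0.0309 mmol/kg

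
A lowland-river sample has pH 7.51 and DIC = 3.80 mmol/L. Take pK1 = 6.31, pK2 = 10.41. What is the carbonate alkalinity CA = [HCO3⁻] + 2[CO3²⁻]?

CA = 3.58 mmol/L

CA = [HCO3⁻] + 2[CO3²⁻] = (α₁ + 2α₂)·DIC
At pH 7.51: [H⁺]/K1 = 10^-1.20 = 0.063096, K2/[H⁺] = 10^-2.90 = 0.0012589
α₁ = 1/(1 + 0.063096 + 0.0012589) = 1/1.0644 = 0.9395; α₂ = α₁·K2/[H⁺] = 0.001183
α₁ + 2α₂ = 0.9419
CA = 0.9419 × 3.80 = 3.58 mmol/L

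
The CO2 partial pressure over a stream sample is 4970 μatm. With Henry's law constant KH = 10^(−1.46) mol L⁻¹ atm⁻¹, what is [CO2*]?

[CO2*] = 172 μmol/L

KH = 10^(−1.46) = 3.467×10^-2 mol L⁻¹ atm⁻¹
[CO2*] = KH · pCO2 = 3.467×10^-2 × 4970×10^-6 atm = 1.72×10^-4 mol/L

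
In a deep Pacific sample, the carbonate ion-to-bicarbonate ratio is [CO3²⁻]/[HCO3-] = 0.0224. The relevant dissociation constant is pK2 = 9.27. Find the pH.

pH = 7.62

From K2 = [H⁺][CO3²⁻]/[HCO3-]:  pH = pK2 + log₁₀([CO3²⁻]/[HCO3-])
log₁₀(0.0224) = -1.650
pH = 9.27 + (-1.650) = 7.62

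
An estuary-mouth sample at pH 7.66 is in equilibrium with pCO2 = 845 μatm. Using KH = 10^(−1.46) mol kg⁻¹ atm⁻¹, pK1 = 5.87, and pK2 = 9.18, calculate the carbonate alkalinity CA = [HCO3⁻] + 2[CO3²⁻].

[CO2*] = KH · pCO2 = 10^(−1.46) × 845×10^-6 = 2.930×10^-5 mol/kg
α₀ = 1/(1 + K1/[H⁺] + K1K2/[H⁺]²) = 1/(1 + 10^+1.79 + 10^+0.27) = 0.01550
DIC = [CO2*]/α₀ = 2.930×10^-5 / 0.01550 = 1.890 mmol/kg
CA = (α₁ + 2α₂)·DIC = (0.9556 + 2×0.02886) × 1.890 = 1.92 mmol/kg

CA = 1.92 mmol/kg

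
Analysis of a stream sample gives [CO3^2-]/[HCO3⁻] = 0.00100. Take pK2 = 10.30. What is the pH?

From K2 = [H⁺][CO3^2-]/[HCO3⁻]:  pH = pK2 + log₁₀([CO3^2-]/[HCO3⁻])
log₁₀(0.00100) = -3.000
pH = 10.30 + (-3.000) = 7.30

pH = 7.30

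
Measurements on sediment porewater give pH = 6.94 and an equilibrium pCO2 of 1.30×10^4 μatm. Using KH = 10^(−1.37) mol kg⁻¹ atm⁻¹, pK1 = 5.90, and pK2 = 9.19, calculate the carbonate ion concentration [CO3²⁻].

[CO3²⁻] = 0.0342 mmol/kg

[CO2*] = KH · pCO2 = 10^(−1.37) × 1.30×10^4×10^-6 = 5.546×10^-4 mol/kg
α₀ = 1/(1 + K1/[H⁺] + K1K2/[H⁺]²) = 1/(1 + 10^+1.04 + 10^-1.21) = 0.08315
DIC = [CO2*]/α₀ = 5.546×10^-4 / 0.08315 = 6.669 mmol/kg
[CO3²⁻] = α₂·DIC; α₂ = 0.005127, so [CO3²⁻] = 0.005127 × 6.669 = 0.0342 mmol/kg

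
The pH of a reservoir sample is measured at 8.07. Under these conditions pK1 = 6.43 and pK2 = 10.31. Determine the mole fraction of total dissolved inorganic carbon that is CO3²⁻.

α₂ = 0.00559

α₂ = 1 / (1 + [H⁺]/K2 + [H⁺]²/(K1K2)) = 1 / (1 + 10^+2.24 + 10^+0.60)
   = 1 / (1 + 173.78 + 3.9811) = 1/178.76 = 0.005594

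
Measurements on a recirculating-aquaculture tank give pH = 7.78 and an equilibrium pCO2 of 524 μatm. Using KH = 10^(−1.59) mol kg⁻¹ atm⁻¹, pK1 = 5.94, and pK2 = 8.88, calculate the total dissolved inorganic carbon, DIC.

DIC = 1.02 mmol/kg

[CO2*] = KH · pCO2 = 10^(−1.59) × 524×10^-6 = 1.347×10^-5 mol/kg
α₀ = 1/(1 + K1/[H⁺] + K1K2/[H⁺]²) = 1/(1 + 10^+1.84 + 10^+0.74) = 0.01321
DIC = [CO2*]/α₀ = 1.347×10^-5 / 0.01321 = 1.02 mmol/kg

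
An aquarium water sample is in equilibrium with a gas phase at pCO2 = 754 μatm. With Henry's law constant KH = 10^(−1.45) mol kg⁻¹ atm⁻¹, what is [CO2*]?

[CO2*] = 26.8 μmol/kg

KH = 10^(−1.45) = 3.548×10^-2 mol kg⁻¹ atm⁻¹
[CO2*] = KH · pCO2 = 3.548×10^-2 × 754×10^-6 atm = 2.68×10^-5 mol/kg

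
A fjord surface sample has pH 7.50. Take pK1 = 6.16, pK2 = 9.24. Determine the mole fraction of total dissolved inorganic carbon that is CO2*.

α₀ = 0.0430

α₀ = 1 / (1 + K1/[H⁺] + K1K2/[H⁺]²) = 1 / (1 + 10^+1.34 + 10^-0.40)
   = 1 / (1 + 21.878 + 0.39811) = 1/23.276 = 0.04296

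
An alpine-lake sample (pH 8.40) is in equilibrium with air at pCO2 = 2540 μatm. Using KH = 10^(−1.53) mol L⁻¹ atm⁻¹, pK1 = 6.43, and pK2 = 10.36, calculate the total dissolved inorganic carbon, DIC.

DIC = 7.15 mmol/L

[CO2*] = KH · pCO2 = 10^(−1.53) × 2540×10^-6 = 7.496×10^-5 mol/L
α₀ = 1/(1 + K1/[H⁺] + K1K2/[H⁺]²) = 1/(1 + 10^+1.97 + 10^+0.01) = 0.01049
DIC = [CO2*]/α₀ = 7.496×10^-5 / 0.01049 = 7.15 mmol/L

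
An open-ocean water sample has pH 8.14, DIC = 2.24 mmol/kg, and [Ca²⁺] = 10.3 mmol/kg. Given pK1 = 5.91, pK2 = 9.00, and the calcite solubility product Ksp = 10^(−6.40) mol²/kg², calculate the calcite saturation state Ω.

α₂ = 1 / (1 + [H⁺]/K2 + [H⁺]²/(K1K2)) = 1 / (1 + 10^+0.86 + 10^-1.37)
   = 1 / (1 + 7.2444 + 0.042658) = 1/8.2870 = 0.1207
[CO3²⁻] = α₂ × DIC = 0.1207 × 2.24 = 0.2703 mmol/kg
Ksp = 10^(−6.40) = 3.981×10^-7
Ω = [Ca²⁺][CO3²⁻]/Ksp = (10.3×10^-3)(2.703×10^-4) / 3.981×10^-7 = 6.99

Ω = 6.99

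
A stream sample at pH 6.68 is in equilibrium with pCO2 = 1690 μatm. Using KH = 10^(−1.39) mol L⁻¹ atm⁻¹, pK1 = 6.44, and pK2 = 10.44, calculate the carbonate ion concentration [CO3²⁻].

[CO3²⁻] = 0.0208 μmol/L

[CO2*] = KH · pCO2 = 10^(−1.39) × 1690×10^-6 = 6.885×10^-5 mol/L
α₀ = 1/(1 + K1/[H⁺] + K1K2/[H⁺]²) = 1/(1 + 10^+0.24 + 10^-3.52) = 0.3652
DIC = [CO2*]/α₀ = 6.885×10^-5 / 0.3652 = 0.1885 mmol/L
[CO3²⁻] = α₂·DIC; α₂ = 0.0001103, so [CO3²⁻] = 0.0001103 × 0.1885 = 2.08×10^-5 mmol/L = 0.0208 μmol/L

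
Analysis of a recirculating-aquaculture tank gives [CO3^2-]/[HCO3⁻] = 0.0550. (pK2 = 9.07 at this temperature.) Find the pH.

pH = 7.81

From K2 = [H⁺][CO3^2-]/[HCO3⁻]:  pH = pK2 + log₁₀([CO3^2-]/[HCO3⁻])
log₁₀(0.0550) = -1.260
pH = 9.07 + (-1.260) = 7.81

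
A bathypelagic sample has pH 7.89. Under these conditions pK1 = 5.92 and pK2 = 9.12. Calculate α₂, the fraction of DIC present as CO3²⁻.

α₂ = 1 / (1 + [H⁺]/K2 + [H⁺]²/(K1K2)) = 1 / (1 + 10^+1.23 + 10^-0.74)
   = 1 / (1 + 16.982 + 0.18197) = 1/18.164 = 0.05505

α₂ = 0.0551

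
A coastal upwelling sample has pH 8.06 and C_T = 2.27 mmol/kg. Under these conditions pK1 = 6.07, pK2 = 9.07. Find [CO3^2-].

α₂ = 1 / (1 + [H⁺]/K2 + [H⁺]²/(K1K2)) = 1 / (1 + 10^+1.01 + 10^-0.98)
   = 1 / (1 + 10.233 + 0.10471) = 1/11.338 = 0.08820
[CO3²⁻] = α₂ × DIC = 0.08820 × 2.27 = 0.200 mmol/kg

[CO3²⁻] = 0.200 mmol/kg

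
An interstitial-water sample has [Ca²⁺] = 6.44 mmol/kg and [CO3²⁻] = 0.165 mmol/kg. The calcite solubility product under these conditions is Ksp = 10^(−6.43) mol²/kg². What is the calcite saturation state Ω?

Ω = 2.86

Ksp = 10^(−6.43) = 3.715×10^-7
Ω = [Ca²⁺][CO3²⁻]/Ksp = (6.44×10^-3)(0.165×10^-3) / 3.715×10^-7 = 2.86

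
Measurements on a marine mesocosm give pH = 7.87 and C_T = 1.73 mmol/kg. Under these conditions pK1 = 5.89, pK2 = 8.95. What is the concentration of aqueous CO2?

α₀ = 1 / (1 + K1/[H⁺] + K1K2/[H⁺]²) = 1 / (1 + 10^+1.98 + 10^+0.90)
   = 1 / (1 + 95.499 + 7.9433) = 1/104.44 = 0.009575
[CO2*] = α₀ × DIC = 0.009575 × 1.73 = 0.0166 mmol/kg = 16.6 μmol/kg

[CO2*] = 16.6 μmol/kg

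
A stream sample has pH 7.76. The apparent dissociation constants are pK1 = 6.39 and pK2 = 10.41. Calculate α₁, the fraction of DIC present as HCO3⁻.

α₁ = 0.957

α₁ = 1 / (1 + [H⁺]/K1 + K2/[H⁺]) = 1 / (1 + 10^-1.37 + 10^-2.65)
   = 1 / (1 + 0.042658 + 0.0022387) = 1/1.0449 = 0.9570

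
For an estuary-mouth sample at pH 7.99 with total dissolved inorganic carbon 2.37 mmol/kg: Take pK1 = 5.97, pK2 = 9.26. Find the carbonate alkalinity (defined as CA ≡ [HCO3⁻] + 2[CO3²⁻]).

CA = [HCO3⁻] + 2[CO3²⁻] = (α₁ + 2α₂)·DIC
At pH 7.99: [H⁺]/K1 = 10^-2.02 = 0.0095499, K2/[H⁺] = 10^-1.27 = 0.053703
α₁ = 1/(1 + 0.0095499 + 0.053703) = 1/1.0633 = 0.9405; α₂ = α₁·K2/[H⁺] = 0.05051
α₁ + 2α₂ = 1.0415
CA = 1.0415 × 2.37 = 2.47 mmol/kg

CA = 2.47 mmol/kg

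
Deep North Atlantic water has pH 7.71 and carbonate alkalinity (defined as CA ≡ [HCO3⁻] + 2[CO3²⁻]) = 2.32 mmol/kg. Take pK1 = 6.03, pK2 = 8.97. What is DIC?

DIC = 2.25 mmol/kg

CA = [HCO3⁻] + 2[CO3²⁻] = (α₁ + 2α₂)·DIC
At pH 7.71: [H⁺]/K1 = 10^-1.68 = 0.020893, K2/[H⁺] = 10^-1.26 = 0.054954
α₁ = 1/(1 + 0.020893 + 0.054954) = 1/1.0758 = 0.9295; α₂ = α₁·K2/[H⁺] = 0.05108
α₁ + 2α₂ = 1.0317
DIC = CA / (α₁ + 2α₂) = 2.32 / 1.0317 = 2.25 mmol/kg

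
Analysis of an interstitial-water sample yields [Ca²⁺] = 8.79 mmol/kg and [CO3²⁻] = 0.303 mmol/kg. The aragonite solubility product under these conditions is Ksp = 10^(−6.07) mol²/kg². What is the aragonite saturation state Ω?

Ksp = 10^(−6.07) = 8.511×10^-7
Ω = [Ca²⁺][CO3²⁻]/Ksp = (8.79×10^-3)(0.303×10^-3) / 8.511×10^-7 = 3.13

Ω = 3.13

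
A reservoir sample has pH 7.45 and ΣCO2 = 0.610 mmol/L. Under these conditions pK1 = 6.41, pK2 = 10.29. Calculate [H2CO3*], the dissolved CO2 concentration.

[CO2*] = 0.0509 mmol/L

α₀ = 1 / (1 + K1/[H⁺] + K1K2/[H⁺]²) = 1 / (1 + 10^+1.04 + 10^-1.80)
   = 1 / (1 + 10.965 + 0.015849) = 1/11.981 = 0.08347
[CO2*] = α₀ × DIC = 0.08347 × 0.610 = 0.0509 mmol/L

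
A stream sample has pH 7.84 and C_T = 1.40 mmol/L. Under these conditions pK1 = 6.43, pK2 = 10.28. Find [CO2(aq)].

[CO2*] = 0.0522 mmol/L

α₀ = 1 / (1 + K1/[H⁺] + K1K2/[H⁺]²) = 1 / (1 + 10^+1.41 + 10^-1.03)
   = 1 / (1 + 25.704 + 0.093325) = 1/26.797 = 0.03732
[CO2*] = α₀ × DIC = 0.03732 × 1.40 = 0.0522 mmol/L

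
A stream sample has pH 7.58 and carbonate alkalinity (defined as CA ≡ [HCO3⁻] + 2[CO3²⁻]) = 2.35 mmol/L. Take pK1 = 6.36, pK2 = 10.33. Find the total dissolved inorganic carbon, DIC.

CA = [HCO3⁻] + 2[CO3²⁻] = (α₁ + 2α₂)·DIC
At pH 7.58: [H⁺]/K1 = 10^-1.22 = 0.060256, K2/[H⁺] = 10^-2.75 = 0.0017783
α₁ = 1/(1 + 0.060256 + 0.0017783) = 1/1.0620 = 0.9416; α₂ = α₁·K2/[H⁺] = 0.001674
α₁ + 2α₂ = 0.9449
DIC = CA / (α₁ + 2α₂) = 2.35 / 0.9449 = 2.49 mmol/L

DIC = 2.49 mmol/L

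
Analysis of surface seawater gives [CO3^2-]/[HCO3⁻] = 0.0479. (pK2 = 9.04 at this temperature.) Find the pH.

pH = 7.72

From K2 = [H⁺][CO3^2-]/[HCO3⁻]:  pH = pK2 + log₁₀([CO3^2-]/[HCO3⁻])
log₁₀(0.0479) = -1.320
pH = 9.04 + (-1.320) = 7.72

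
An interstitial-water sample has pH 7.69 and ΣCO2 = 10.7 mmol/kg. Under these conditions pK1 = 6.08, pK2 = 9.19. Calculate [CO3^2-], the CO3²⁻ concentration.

α₂ = 1 / (1 + [H⁺]/K2 + [H⁺]²/(K1K2)) = 1 / (1 + 10^+1.50 + 10^-0.11)
   = 1 / (1 + 31.623 + 0.77625) = 1/33.399 = 0.02994
[CO3²⁻] = α₂ × DIC = 0.02994 × 10.7 = 0.320 mmol/kg

[CO3²⁻] = 0.320 mmol/kg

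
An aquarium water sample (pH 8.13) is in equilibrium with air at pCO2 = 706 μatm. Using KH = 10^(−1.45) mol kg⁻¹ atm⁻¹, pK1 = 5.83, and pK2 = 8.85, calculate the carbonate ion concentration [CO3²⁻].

[CO2*] = KH · pCO2 = 10^(−1.45) × 706×10^-6 = 2.505×10^-5 mol/kg
α₀ = 1/(1 + K1/[H⁺] + K1K2/[H⁺]²) = 1/(1 + 10^+2.30 + 10^+1.58) = 0.004192
DIC = [CO2*]/α₀ = 2.505×10^-5 / 0.004192 = 5.976 mmol/kg
[CO3²⁻] = α₂·DIC; α₂ = 0.1594, so [CO3²⁻] = 0.1594 × 5.976 = 0.952 mmol/kg

[CO3²⁻] = 0.952 mmol/kg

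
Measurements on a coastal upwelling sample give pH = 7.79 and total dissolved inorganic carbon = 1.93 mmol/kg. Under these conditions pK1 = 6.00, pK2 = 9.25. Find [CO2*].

[CO2*] = 0.0298 mmol/kg

α₀ = 1 / (1 + K1/[H⁺] + K1K2/[H⁺]²) = 1 / (1 + 10^+1.79 + 10^+0.33)
   = 1 / (1 + 61.660 + 2.1380) = 1/64.797 = 0.01543
[CO2*] = α₀ × DIC = 0.01543 × 1.93 = 0.0298 mmol/kg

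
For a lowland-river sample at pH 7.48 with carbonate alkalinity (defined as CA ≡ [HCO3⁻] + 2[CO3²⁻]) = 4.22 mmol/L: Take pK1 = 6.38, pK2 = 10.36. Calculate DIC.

DIC = 4.55 mmol/L

CA = [HCO3⁻] + 2[CO3²⁻] = (α₁ + 2α₂)·DIC
At pH 7.48: [H⁺]/K1 = 10^-1.10 = 0.079433, K2/[H⁺] = 10^-2.88 = 0.0013183
α₁ = 1/(1 + 0.079433 + 0.0013183) = 1/1.0808 = 0.9253; α₂ = α₁·K2/[H⁺] = 0.001220
α₁ + 2α₂ = 0.9277
DIC = CA / (α₁ + 2α₂) = 4.22 / 0.9277 = 4.55 mmol/L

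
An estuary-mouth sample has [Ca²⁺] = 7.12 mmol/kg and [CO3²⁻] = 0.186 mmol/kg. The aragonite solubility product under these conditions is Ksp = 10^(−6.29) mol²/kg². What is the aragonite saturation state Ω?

Ω = 2.58

Ksp = 10^(−6.29) = 5.129×10^-7
Ω = [Ca²⁺][CO3²⁻]/Ksp = (7.12×10^-3)(0.186×10^-3) / 5.129×10^-7 = 2.58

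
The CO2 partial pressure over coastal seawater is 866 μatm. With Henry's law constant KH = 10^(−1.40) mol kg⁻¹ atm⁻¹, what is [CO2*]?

KH = 10^(−1.40) = 3.981×10^-2 mol kg⁻¹ atm⁻¹
[CO2*] = KH · pCO2 = 3.981×10^-2 × 866×10^-6 atm = 3.45×10^-5 mol/kg

[CO2*] = 34.5 μmol/kg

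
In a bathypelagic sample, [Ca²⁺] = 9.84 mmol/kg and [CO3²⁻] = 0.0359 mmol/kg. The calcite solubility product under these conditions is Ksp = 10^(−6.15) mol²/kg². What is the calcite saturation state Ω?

Ω = 0.499

Ksp = 10^(−6.15) = 7.079×10^-7
Ω = [Ca²⁺][CO3²⁻]/Ksp = (9.84×10^-3)(0.0359×10^-3) / 7.079×10^-7 = 0.499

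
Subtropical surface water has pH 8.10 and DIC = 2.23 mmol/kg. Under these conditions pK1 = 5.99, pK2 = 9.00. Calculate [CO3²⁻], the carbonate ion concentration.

[CO3²⁻] = 0.248 mmol/kg

α₂ = 1 / (1 + [H⁺]/K2 + [H⁺]²/(K1K2)) = 1 / (1 + 10^+0.90 + 10^-1.21)
   = 1 / (1 + 7.9433 + 0.061660) = 1/9.0049 = 0.1111
[CO3²⁻] = α₂ × DIC = 0.1111 × 2.23 = 0.248 mmol/kg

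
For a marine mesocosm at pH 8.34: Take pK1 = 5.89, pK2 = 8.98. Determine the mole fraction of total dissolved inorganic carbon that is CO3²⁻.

α₂ = 1 / (1 + [H⁺]/K2 + [H⁺]²/(K1K2)) = 1 / (1 + 10^+0.64 + 10^-1.81)
   = 1 / (1 + 4.3652 + 0.015488) = 1/5.3806 = 0.1859

α₂ = 0.186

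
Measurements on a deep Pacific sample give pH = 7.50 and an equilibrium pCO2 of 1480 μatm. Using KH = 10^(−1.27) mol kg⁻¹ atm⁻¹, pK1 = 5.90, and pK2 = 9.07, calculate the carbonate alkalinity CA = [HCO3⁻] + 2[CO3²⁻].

[CO2*] = KH · pCO2 = 10^(−1.27) × 1480×10^-6 = 7.948×10^-5 mol/kg
α₀ = 1/(1 + K1/[H⁺] + K1K2/[H⁺]²) = 1/(1 + 10^+1.60 + 10^+0.03) = 0.02388
DIC = [CO2*]/α₀ = 7.948×10^-5 / 0.02388 = 3.329 mmol/kg
CA = (α₁ + 2α₂)·DIC = (0.9505 + 2×0.02558) × 3.329 = 3.33 mmol/kg

CA = 3.33 mmol/kg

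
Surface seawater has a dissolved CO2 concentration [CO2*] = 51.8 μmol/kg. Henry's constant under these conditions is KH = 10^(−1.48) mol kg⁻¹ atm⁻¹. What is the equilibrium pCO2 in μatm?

pCO2 = 1560 μatm

KH = 10^(−1.48) = 3.311×10^-2 mol kg⁻¹ atm⁻¹
pCO2 = [CO2*]/KH = 51.8×10^-6 / 3.311×10^-2 = 1.56×10^-3 atm = 1560 μatm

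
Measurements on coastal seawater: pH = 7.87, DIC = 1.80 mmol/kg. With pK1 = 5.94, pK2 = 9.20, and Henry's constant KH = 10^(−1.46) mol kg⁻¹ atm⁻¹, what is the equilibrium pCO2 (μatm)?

α₀ = 1 / (1 + K1/[H⁺] + K1K2/[H⁺]²) = 1 / (1 + 10^+1.93 + 10^+0.60)
   = 1 / (1 + 85.114 + 3.9811) = 1/90.095 = 0.01110
[CO2*] = α₀ × DIC = 0.01110 × 1.80 = 0.01998 mmol/kg = 19.98 μmol/kg
pCO2 = [CO2*]/KH = 1.998×10^-5 / 3.467×10^-2 = 576 μatm

pCO2 = 576 μatm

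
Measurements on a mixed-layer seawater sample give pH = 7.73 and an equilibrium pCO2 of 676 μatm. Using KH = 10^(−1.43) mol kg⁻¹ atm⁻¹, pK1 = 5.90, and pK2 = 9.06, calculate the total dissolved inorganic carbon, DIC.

[CO2*] = KH · pCO2 = 10^(−1.43) × 676×10^-6 = 2.512×10^-5 mol/kg
α₀ = 1/(1 + K1/[H⁺] + K1K2/[H⁺]²) = 1/(1 + 10^+1.83 + 10^+0.50) = 0.01393
DIC = [CO2*]/α₀ = 2.512×10^-5 / 0.01393 = 1.80 mmol/kg

DIC = 1.80 mmol/kg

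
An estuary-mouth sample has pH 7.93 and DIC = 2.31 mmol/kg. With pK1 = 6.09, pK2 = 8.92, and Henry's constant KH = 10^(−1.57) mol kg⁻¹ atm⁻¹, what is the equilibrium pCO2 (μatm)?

α₀ = 1 / (1 + K1/[H⁺] + K1K2/[H⁺]²) = 1 / (1 + 10^+1.84 + 10^+0.85)
   = 1 / (1 + 69.183 + 7.0795) = 1/77.263 = 0.01294
[CO2*] = α₀ × DIC = 0.01294 × 2.31 = 0.02990 mmol/kg
pCO2 = [CO2*]/KH = 2.990×10^-5 / 2.692×10^-2 = 1110 μatm

pCO2 = 1110 μatm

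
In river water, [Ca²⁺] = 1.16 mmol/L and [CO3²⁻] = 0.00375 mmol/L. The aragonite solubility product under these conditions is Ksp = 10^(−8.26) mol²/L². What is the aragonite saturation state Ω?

Ω = 0.792

Ksp = 10^(−8.26) = 5.495×10^-9
Ω = [Ca²⁺][CO3²⁻]/Ksp = (1.16×10^-3)(0.00375×10^-3) / 5.495×10^-9 = 0.792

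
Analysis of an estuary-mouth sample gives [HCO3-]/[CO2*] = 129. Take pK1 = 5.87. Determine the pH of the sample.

From K1 = [H⁺][HCO3-]/[CO2*]:  pH = pK1 + log₁₀([HCO3-]/[CO2*])
log₁₀(129) = +2.111
pH = 5.87 + (+2.111) = 7.98

pH = 7.98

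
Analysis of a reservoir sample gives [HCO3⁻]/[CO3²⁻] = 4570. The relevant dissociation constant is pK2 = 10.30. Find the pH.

From K2 = [H⁺][CO3²⁻]/[HCO3⁻]:  pH = pK2 − log₁₀([HCO3⁻]/[CO3²⁻])
log₁₀(4570) = +3.660
pH = 10.30 − (+3.660) = 6.64

pH = 6.64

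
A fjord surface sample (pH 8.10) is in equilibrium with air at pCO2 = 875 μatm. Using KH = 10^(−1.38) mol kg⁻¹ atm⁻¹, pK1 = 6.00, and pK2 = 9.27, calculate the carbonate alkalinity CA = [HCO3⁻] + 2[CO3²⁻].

CA = 5.21 mmol/kg

[CO2*] = KH · pCO2 = 10^(−1.38) × 875×10^-6 = 3.648×10^-5 mol/kg
α₀ = 1/(1 + K1/[H⁺] + K1K2/[H⁺]²) = 1/(1 + 10^+2.10 + 10^+0.93) = 0.007385
DIC = [CO2*]/α₀ = 3.648×10^-5 / 0.007385 = 4.939 mmol/kg
CA = (α₁ + 2α₂)·DIC = (0.9298 + 2×0.06286) × 4.939 = 5.21 mmol/kg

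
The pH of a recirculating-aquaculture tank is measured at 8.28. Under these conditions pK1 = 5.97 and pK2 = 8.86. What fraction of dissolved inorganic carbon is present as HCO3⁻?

α₁ = 0.789

α₁ = 1 / (1 + [H⁺]/K1 + K2/[H⁺]) = 1 / (1 + 10^-2.31 + 10^-0.58)
   = 1 / (1 + 0.0048978 + 0.26303) = 1/1.2679 = 0.7887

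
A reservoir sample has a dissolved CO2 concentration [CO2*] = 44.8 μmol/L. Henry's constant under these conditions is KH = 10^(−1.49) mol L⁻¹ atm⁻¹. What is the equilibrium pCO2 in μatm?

KH = 10^(−1.49) = 3.236×10^-2 mol L⁻¹ atm⁻¹
pCO2 = [CO2*]/KH = 44.8×10^-6 / 3.236×10^-2 = 1.38×10^-3 atm = 1380 μatm

pCO2 = 1380 μatm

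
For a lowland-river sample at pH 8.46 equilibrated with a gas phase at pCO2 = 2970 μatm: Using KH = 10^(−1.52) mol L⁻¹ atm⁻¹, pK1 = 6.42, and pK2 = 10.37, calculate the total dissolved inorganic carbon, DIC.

[CO2*] = KH · pCO2 = 10^(−1.52) × 2970×10^-6 = 8.969×10^-5 mol/L
α₀ = 1/(1 + K1/[H⁺] + K1K2/[H⁺]²) = 1/(1 + 10^+2.04 + 10^+0.13) = 0.008929
DIC = [CO2*]/α₀ = 8.969×10^-5 / 0.008929 = 10.0 mmol/L

DIC = 10.0 mmol/L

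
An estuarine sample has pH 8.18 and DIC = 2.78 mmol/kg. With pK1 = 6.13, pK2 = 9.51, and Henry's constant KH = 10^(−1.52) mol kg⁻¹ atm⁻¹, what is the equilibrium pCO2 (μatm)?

α₀ = 1 / (1 + K1/[H⁺] + K1K2/[H⁺]²) = 1 / (1 + 10^+2.05 + 10^+0.72)
   = 1 / (1 + 112.20 + 5.2481) = 1/118.45 = 0.008442
[CO2*] = α₀ × DIC = 0.008442 × 2.78 = 0.02347 mmol/kg
pCO2 = [CO2*]/KH = 2.347×10^-5 / 3.020×10^-2 = 777 μatm

pCO2 = 777 μatm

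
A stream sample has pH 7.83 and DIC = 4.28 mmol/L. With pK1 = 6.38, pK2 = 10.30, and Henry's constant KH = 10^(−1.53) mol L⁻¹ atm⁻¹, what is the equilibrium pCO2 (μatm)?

pCO2 = 4950 μatm

α₀ = 1 / (1 + K1/[H⁺] + K1K2/[H⁺]²) = 1 / (1 + 10^+1.45 + 10^-1.02)
   = 1 / (1 + 28.184 + 0.095499) = 1/29.279 = 0.03415
[CO2*] = α₀ × DIC = 0.03415 × 4.28 = 0.1462 mmol/L
pCO2 = [CO2*]/KH = 1.462×10^-4 / 2.951×10^-2 = 4950 μatm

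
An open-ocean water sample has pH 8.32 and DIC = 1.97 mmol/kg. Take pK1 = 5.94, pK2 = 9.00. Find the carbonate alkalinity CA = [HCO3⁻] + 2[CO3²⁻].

CA = [HCO3⁻] + 2[CO3²⁻] = (α₁ + 2α₂)·DIC
At pH 8.32: [H⁺]/K1 = 10^-2.38 = 0.0041687, K2/[H⁺] = 10^-0.68 = 0.20893
α₁ = 1/(1 + 0.0041687 + 0.20893) = 1/1.2131 = 0.8243; α₂ = α₁·K2/[H⁺] = 0.1722
α₁ + 2α₂ = 1.1688
CA = 1.1688 × 1.97 = 2.30 mmol/kg

CA = 2.30 mmol/kg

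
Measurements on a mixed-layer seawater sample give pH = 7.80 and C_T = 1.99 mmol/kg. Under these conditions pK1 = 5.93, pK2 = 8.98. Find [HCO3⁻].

α₁ = 1 / (1 + [H⁺]/K1 + K2/[H⁺]) = 1 / (1 + 10^-1.87 + 10^-1.18)
   = 1 / (1 + 0.013490 + 0.066069) = 1/1.0796 = 0.9263
[HCO3⁻] = α₁ × DIC = 0.9263 × 1.99 = 1.84 mmol/kg

[HCO3⁻] = 1.84 mmol/kg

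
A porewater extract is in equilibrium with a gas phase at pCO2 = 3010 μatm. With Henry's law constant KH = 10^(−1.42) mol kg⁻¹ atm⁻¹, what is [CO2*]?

[CO2*] = 114 μmol/kg

KH = 10^(−1.42) = 3.802×10^-2 mol kg⁻¹ atm⁻¹
[CO2*] = KH · pCO2 = 3.802×10^-2 × 3010×10^-6 atm = 1.14×10^-4 mol/kg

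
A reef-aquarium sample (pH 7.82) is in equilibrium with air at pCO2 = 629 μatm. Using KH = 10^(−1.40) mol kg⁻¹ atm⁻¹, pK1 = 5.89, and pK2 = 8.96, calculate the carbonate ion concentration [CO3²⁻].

[CO2*] = KH · pCO2 = 10^(−1.40) × 629×10^-6 = 2.504×10^-5 mol/kg
α₀ = 1/(1 + K1/[H⁺] + K1K2/[H⁺]²) = 1/(1 + 10^+1.93 + 10^+0.79) = 0.01084
DIC = [CO2*]/α₀ = 2.504×10^-5 / 0.01084 = 2.311 mmol/kg
[CO3²⁻] = α₂·DIC; α₂ = 0.06682, so [CO3²⁻] = 0.06682 × 2.311 = 0.154 mmol/kg

[CO3²⁻] = 0.154 mmol/kg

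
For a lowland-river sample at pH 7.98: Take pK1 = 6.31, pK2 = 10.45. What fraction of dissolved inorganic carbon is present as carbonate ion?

α₂ = 1 / (1 + [H⁺]/K2 + [H⁺]²/(K1K2)) = 1 / (1 + 10^+2.47 + 10^+0.80)
   = 1 / (1 + 295.12 + 6.3096) = 1/302.43 = 0.003307

α₂ = 0.00331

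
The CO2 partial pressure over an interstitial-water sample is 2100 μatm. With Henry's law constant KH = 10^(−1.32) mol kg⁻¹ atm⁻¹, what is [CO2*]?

[CO2*] = 101 μmol/kg

KH = 10^(−1.32) = 4.786×10^-2 mol kg⁻¹ atm⁻¹
[CO2*] = KH · pCO2 = 4.786×10^-2 × 2100×10^-6 atm = 1.01×10^-4 mol/kg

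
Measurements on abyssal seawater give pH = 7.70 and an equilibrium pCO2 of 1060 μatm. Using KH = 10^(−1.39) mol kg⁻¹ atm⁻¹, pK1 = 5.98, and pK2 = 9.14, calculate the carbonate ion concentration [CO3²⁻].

[CO3²⁻] = 0.0823 mmol/kg

[CO2*] = KH · pCO2 = 10^(−1.39) × 1060×10^-6 = 4.318×10^-5 mol/kg
α₀ = 1/(1 + K1/[H⁺] + K1K2/[H⁺]²) = 1/(1 + 10^+1.72 + 10^+0.28) = 0.01806
DIC = [CO2*]/α₀ = 4.318×10^-5 / 0.01806 = 2.392 mmol/kg
[CO3²⁻] = α₂·DIC; α₂ = 0.03440, so [CO3²⁻] = 0.03440 × 2.392 = 0.0823 mmol/kg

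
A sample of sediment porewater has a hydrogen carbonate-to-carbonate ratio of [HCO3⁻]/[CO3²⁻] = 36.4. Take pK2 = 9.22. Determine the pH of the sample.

pH = 7.66

From K2 = [H⁺][CO3²⁻]/[HCO3⁻]:  pH = pK2 − log₁₀([HCO3⁻]/[CO3²⁻])
log₁₀(36.4) = +1.561
pH = 9.22 − (+1.561) = 7.66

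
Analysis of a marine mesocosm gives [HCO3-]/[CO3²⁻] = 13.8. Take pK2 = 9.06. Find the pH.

From K2 = [H⁺][CO3²⁻]/[HCO3-]:  pH = pK2 − log₁₀([HCO3-]/[CO3²⁻])
log₁₀(13.8) = +1.140
pH = 9.06 − (+1.140) = 7.92

pH = 7.92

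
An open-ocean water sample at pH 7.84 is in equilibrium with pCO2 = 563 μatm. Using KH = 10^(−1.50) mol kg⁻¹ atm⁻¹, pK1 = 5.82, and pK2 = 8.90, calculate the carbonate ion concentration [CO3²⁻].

[CO3²⁻] = 0.162 mmol/kg

[CO2*] = KH · pCO2 = 10^(−1.50) × 563×10^-6 = 1.780×10^-5 mol/kg
α₀ = 1/(1 + K1/[H⁺] + K1K2/[H⁺]²) = 1/(1 + 10^+2.02 + 10^+0.96) = 0.008708
DIC = [CO2*]/α₀ = 1.780×10^-5 / 0.008708 = 2.044 mmol/kg
[CO3²⁻] = α₂·DIC; α₂ = 0.07942, so [CO3²⁻] = 0.07942 × 2.044 = 0.162 mmol/kg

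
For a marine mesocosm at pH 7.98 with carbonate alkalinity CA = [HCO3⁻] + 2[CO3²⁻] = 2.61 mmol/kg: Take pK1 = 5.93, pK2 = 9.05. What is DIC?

DIC = 2.44 mmol/kg

CA = [HCO3⁻] + 2[CO3²⁻] = (α₁ + 2α₂)·DIC
At pH 7.98: [H⁺]/K1 = 10^-2.05 = 0.0089125, K2/[H⁺] = 10^-1.07 = 0.085114
α₁ = 1/(1 + 0.0089125 + 0.085114) = 1/1.0940 = 0.9141; α₂ = α₁·K2/[H⁺] = 0.07780
α₁ + 2α₂ = 1.0697
DIC = CA / (α₁ + 2α₂) = 2.61 / 1.0697 = 2.44 mmol/kg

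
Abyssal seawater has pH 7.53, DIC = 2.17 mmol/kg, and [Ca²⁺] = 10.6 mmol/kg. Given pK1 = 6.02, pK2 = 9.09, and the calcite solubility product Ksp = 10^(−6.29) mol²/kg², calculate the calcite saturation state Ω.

α₂ = 1 / (1 + [H⁺]/K2 + [H⁺]²/(K1K2)) = 1 / (1 + 10^+1.56 + 10^+0.05)
   = 1 / (1 + 36.308 + 1.1220) = 1/38.430 = 0.02602
[CO3²⁻] = α₂ × DIC = 0.02602 × 2.17 = 0.05647 mmol/kg
Ksp = 10^(−6.29) = 5.129×10^-7
Ω = [Ca²⁺][CO3²⁻]/Ksp = (10.6×10^-3)(5.647×10^-5) / 5.129×10^-7 = 1.17

Ω = 1.17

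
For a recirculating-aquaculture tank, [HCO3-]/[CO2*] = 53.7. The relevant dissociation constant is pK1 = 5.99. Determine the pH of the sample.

From K1 = [H⁺][HCO3-]/[CO2*]:  pH = pK1 + log₁₀([HCO3-]/[CO2*])
log₁₀(53.7) = +1.730
pH = 5.99 + (+1.730) = 7.72

pH = 7.72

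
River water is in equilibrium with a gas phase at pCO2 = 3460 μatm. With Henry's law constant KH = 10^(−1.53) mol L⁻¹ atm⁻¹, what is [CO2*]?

KH = 10^(−1.53) = 2.951×10^-2 mol L⁻¹ atm⁻¹
[CO2*] = KH · pCO2 = 2.951×10^-2 × 3460×10^-6 atm = 1.02×10^-4 mol/L

[CO2*] = 102 μmol/L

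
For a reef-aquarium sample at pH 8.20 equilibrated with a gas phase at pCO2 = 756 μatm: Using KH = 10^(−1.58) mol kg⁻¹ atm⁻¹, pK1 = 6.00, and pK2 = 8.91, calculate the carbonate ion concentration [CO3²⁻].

[CO3²⁻] = 0.614 mmol/kg

[CO2*] = KH · pCO2 = 10^(−1.58) × 756×10^-6 = 1.988×10^-5 mol/kg
α₀ = 1/(1 + K1/[H⁺] + K1K2/[H⁺]²) = 1/(1 + 10^+2.20 + 10^+1.49) = 0.005252
DIC = [CO2*]/α₀ = 1.988×10^-5 / 0.005252 = 3.786 mmol/kg
[CO3²⁻] = α₂·DIC; α₂ = 0.1623, so [CO3²⁻] = 0.1623 × 3.786 = 0.614 mmol/kg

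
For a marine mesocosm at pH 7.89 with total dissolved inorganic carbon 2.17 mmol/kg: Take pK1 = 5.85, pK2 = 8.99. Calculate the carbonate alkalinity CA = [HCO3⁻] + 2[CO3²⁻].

CA = 2.31 mmol/kg

CA = [HCO3⁻] + 2[CO3²⁻] = (α₁ + 2α₂)·DIC
At pH 7.89: [H⁺]/K1 = 10^-2.04 = 0.0091201, K2/[H⁺] = 10^-1.10 = 0.079433
α₁ = 1/(1 + 0.0091201 + 0.079433) = 1/1.0886 = 0.9187; α₂ = α₁·K2/[H⁺] = 0.07297
α₁ + 2α₂ = 1.0646
CA = 1.0646 × 2.17 = 2.31 mmol/kg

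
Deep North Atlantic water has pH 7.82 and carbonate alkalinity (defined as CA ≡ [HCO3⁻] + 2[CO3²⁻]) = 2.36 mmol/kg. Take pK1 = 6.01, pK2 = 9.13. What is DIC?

DIC = 2.29 mmol/kg

CA = [HCO3⁻] + 2[CO3²⁻] = (α₁ + 2α₂)·DIC
At pH 7.82: [H⁺]/K1 = 10^-1.81 = 0.015488, K2/[H⁺] = 10^-1.31 = 0.048978
α₁ = 1/(1 + 0.015488 + 0.048978) = 1/1.0645 = 0.9394; α₂ = α₁·K2/[H⁺] = 0.04601
α₁ + 2α₂ = 1.0315
DIC = CA / (α₁ + 2α₂) = 2.36 / 1.0315 = 2.29 mmol/kg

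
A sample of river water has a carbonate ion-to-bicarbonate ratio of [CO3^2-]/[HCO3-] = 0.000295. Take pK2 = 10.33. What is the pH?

pH = 6.80

From K2 = [H⁺][CO3^2-]/[HCO3-]:  pH = pK2 + log₁₀([CO3^2-]/[HCO3-])
log₁₀(0.000295) = -3.530
pH = 10.33 + (-3.530) = 6.80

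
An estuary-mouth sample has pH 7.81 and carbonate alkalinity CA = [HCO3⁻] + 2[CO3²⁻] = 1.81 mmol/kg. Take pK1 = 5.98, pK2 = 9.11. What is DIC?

DIC = 1.75 mmol/kg

CA = [HCO3⁻] + 2[CO3²⁻] = (α₁ + 2α₂)·DIC
At pH 7.81: [H⁺]/K1 = 10^-1.83 = 0.014791, K2/[H⁺] = 10^-1.30 = 0.050119
α₁ = 1/(1 + 0.014791 + 0.050119) = 1/1.0649 = 0.9390; α₂ = α₁·K2/[H⁺] = 0.04706
α₁ + 2α₂ = 1.0332
DIC = CA / (α₁ + 2α₂) = 1.81 / 1.0332 = 1.75 mmol/kg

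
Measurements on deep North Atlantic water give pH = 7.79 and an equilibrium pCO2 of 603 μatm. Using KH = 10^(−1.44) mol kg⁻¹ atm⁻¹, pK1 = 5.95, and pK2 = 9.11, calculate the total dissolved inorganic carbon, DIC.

[CO2*] = KH · pCO2 = 10^(−1.44) × 603×10^-6 = 2.189×10^-5 mol/kg
α₀ = 1/(1 + K1/[H⁺] + K1K2/[H⁺]²) = 1/(1 + 10^+1.84 + 10^+0.52) = 0.01361
DIC = [CO2*]/α₀ = 2.189×10^-5 / 0.01361 = 1.61 mmol/kg

DIC = 1.61 mmol/kg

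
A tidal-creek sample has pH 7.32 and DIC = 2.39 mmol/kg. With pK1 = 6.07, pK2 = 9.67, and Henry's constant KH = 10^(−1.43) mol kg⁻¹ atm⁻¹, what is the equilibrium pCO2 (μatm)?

α₀ = 1 / (1 + K1/[H⁺] + K1K2/[H⁺]²) = 1 / (1 + 10^+1.25 + 10^-1.10)
   = 1 / (1 + 17.783 + 0.079433) = 1/18.862 = 0.05302
[CO2*] = α₀ × DIC = 0.05302 × 2.39 = 0.1267 mmol/kg
pCO2 = [CO2*]/KH = 1.267×10^-4 / 3.715×10^-2 = 3410 μatm

pCO2 = 3410 μatm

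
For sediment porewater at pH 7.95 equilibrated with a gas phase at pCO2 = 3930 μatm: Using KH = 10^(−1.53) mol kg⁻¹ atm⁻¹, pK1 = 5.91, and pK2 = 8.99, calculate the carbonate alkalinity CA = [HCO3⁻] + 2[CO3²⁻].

CA = 15.0 mmol/kg

[CO2*] = KH · pCO2 = 10^(−1.53) × 3930×10^-6 = 1.160×10^-4 mol/kg
α₀ = 1/(1 + K1/[H⁺] + K1K2/[H⁺]²) = 1/(1 + 10^+2.04 + 10^+1.00) = 0.008289
DIC = [CO2*]/α₀ = 1.160×10^-4 / 0.008289 = 13.99 mmol/kg
CA = (α₁ + 2α₂)·DIC = (0.9088 + 2×0.08289) × 13.99 = 15.0 mmol/kg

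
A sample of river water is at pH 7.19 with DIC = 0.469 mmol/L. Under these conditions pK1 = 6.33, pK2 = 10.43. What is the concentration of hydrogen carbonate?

[HCO3⁻] = 0.412 mmol/L

α₁ = 1 / (1 + [H⁺]/K1 + K2/[H⁺]) = 1 / (1 + 10^-0.86 + 10^-3.24)
   = 1 / (1 + 0.13804 + 0.00057544) = 1/1.1386 = 0.8783
[HCO3⁻] = α₁ × DIC = 0.8783 × 0.469 = 0.412 mmol/L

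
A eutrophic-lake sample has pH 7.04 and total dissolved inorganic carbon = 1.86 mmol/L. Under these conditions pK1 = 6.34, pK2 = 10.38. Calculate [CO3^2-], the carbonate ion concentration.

α₂ = 1 / (1 + [H⁺]/K2 + [H⁺]²/(K1K2)) = 1 / (1 + 10^+3.34 + 10^+2.64)
   = 1 / (1 + 2187.8 + 436.52) = 1/2625.3 = 0.0003809
[CO3²⁻] = α₂ × DIC = 0.0003809 × 1.86 = 0.000708 mmol/L = 0.708 μmol/L

[CO3²⁻] = 0.708 μmol/L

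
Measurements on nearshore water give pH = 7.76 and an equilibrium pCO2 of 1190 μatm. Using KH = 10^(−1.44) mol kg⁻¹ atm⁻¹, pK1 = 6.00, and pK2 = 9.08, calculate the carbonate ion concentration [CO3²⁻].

[CO3²⁻] = 0.119 mmol/kg

[CO2*] = KH · pCO2 = 10^(−1.44) × 1190×10^-6 = 4.321×10^-5 mol/kg
α₀ = 1/(1 + K1/[H⁺] + K1K2/[H⁺]²) = 1/(1 + 10^+1.76 + 10^+0.44) = 0.01631
DIC = [CO2*]/α₀ = 4.321×10^-5 / 0.01631 = 2.648 mmol/kg
[CO3²⁻] = α₂·DIC; α₂ = 0.04493, so [CO3²⁻] = 0.04493 × 2.648 = 0.119 mmol/kg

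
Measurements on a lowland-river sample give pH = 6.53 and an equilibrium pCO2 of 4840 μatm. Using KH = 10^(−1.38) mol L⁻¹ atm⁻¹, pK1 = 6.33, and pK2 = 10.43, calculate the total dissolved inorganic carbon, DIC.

[CO2*] = KH · pCO2 = 10^(−1.38) × 4840×10^-6 = 2.018×10^-4 mol/L
α₀ = 1/(1 + K1/[H⁺] + K1K2/[H⁺]²) = 1/(1 + 10^+0.20 + 10^-3.70) = 0.3868
DIC = [CO2*]/α₀ = 2.018×10^-4 / 0.3868 = 0.522 mmol/L

DIC = 0.522 mmol/L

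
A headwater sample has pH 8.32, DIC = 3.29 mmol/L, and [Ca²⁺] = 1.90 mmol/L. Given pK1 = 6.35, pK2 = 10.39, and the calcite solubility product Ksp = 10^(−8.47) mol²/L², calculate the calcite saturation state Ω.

Ω = 15.4

α₂ = 1 / (1 + [H⁺]/K2 + [H⁺]²/(K1K2)) = 1 / (1 + 10^+2.07 + 10^+0.10)
   = 1 / (1 + 117.49 + 1.2589) = 1/119.75 = 0.008351
[CO3²⁻] = α₂ × DIC = 0.008351 × 3.29 = 0.02747 mmol/L
Ksp = 10^(−8.47) = 3.388×10^-9
Ω = [Ca²⁺][CO3²⁻]/Ksp = (1.90×10^-3)(2.747×10^-5) / 3.388×10^-9 = 15.4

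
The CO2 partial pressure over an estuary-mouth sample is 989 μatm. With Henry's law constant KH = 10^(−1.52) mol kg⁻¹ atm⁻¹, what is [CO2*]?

KH = 10^(−1.52) = 3.020×10^-2 mol kg⁻¹ atm⁻¹
[CO2*] = KH · pCO2 = 3.020×10^-2 × 989×10^-6 atm = 2.99×10^-5 mol/kg

[CO2*] = 29.9 μmol/kg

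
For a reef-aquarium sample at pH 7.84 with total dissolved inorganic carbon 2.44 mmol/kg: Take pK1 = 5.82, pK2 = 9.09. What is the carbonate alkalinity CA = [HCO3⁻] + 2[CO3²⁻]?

CA = [HCO3⁻] + 2[CO3²⁻] = (α₁ + 2α₂)·DIC
At pH 7.84: [H⁺]/K1 = 10^-2.02 = 0.0095499, K2/[H⁺] = 10^-1.25 = 0.056234
α₁ = 1/(1 + 0.0095499 + 0.056234) = 1/1.0658 = 0.9383; α₂ = α₁·K2/[H⁺] = 0.05276
α₁ + 2α₂ = 1.0438
CA = 1.0438 × 2.44 = 2.55 mmol/kg

CA = 2.55 mmol/kg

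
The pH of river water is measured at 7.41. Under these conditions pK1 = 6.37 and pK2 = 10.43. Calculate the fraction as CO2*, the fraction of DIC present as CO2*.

α₀ = 1 / (1 + K1/[H⁺] + K1K2/[H⁺]²) = 1 / (1 + 10^+1.04 + 10^-1.98)
   = 1 / (1 + 10.965 + 0.010471) = 1/11.975 = 0.08351

α₀ = 0.0835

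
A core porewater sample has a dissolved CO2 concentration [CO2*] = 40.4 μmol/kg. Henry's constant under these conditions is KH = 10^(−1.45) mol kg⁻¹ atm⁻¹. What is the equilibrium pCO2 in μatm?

pCO2 = 1140 μatm

KH = 10^(−1.45) = 3.548×10^-2 mol kg⁻¹ atm⁻¹
pCO2 = [CO2*]/KH = 40.4×10^-6 / 3.548×10^-2 = 1.14×10^-3 atm = 1140 μatm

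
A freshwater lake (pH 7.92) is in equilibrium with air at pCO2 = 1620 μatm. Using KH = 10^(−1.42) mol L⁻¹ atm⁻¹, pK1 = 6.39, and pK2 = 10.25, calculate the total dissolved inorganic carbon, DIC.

DIC = 2.16 mmol/L

[CO2*] = KH · pCO2 = 10^(−1.42) × 1620×10^-6 = 6.159×10^-5 mol/L
α₀ = 1/(1 + K1/[H⁺] + K1K2/[H⁺]²) = 1/(1 + 10^+1.53 + 10^-0.80) = 0.02854
DIC = [CO2*]/α₀ = 6.159×10^-5 / 0.02854 = 2.16 mmol/L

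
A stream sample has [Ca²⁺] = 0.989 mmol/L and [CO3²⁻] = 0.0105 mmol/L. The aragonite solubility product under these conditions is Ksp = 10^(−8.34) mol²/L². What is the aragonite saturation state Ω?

Ksp = 10^(−8.34) = 4.571×10^-9
Ω = [Ca²⁺][CO3²⁻]/Ksp = (0.989×10^-3)(0.0105×10^-3) / 4.571×10^-9 = 2.27

Ω = 2.27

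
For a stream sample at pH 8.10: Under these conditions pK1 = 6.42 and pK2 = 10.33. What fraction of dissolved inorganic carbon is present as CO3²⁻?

α₂ = 0.00573

α₂ = 1 / (1 + [H⁺]/K2 + [H⁺]²/(K1K2)) = 1 / (1 + 10^+2.23 + 10^+0.55)
   = 1 / (1 + 169.82 + 3.5481) = 1/174.37 = 0.005735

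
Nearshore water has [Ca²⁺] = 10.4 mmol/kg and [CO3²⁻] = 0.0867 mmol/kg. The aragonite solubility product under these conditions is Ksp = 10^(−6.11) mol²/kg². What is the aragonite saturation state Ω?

Ksp = 10^(−6.11) = 7.762×10^-7
Ω = [Ca²⁺][CO3²⁻]/Ksp = (10.4×10^-3)(0.0867×10^-3) / 7.762×10^-7 = 1.16

Ω = 1.16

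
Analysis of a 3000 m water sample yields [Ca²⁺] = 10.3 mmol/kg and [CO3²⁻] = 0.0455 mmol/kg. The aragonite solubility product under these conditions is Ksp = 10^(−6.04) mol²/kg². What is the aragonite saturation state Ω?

Ω = 0.514

Ksp = 10^(−6.04) = 9.120×10^-7
Ω = [Ca²⁺][CO3²⁻]/Ksp = (10.3×10^-3)(0.0455×10^-3) / 9.120×10^-7 = 0.514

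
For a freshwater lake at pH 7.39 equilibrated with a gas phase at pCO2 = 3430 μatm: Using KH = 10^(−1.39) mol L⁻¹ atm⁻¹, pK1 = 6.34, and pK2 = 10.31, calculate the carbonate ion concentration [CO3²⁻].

[CO3²⁻] = 1.88 μmol/L

[CO2*] = KH · pCO2 = 10^(−1.39) × 3430×10^-6 = 1.397×10^-4 mol/L
α₀ = 1/(1 + K1/[H⁺] + K1K2/[H⁺]²) = 1/(1 + 10^+1.05 + 10^-1.87) = 0.08174
DIC = [CO2*]/α₀ = 1.397×10^-4 / 0.08174 = 1.709 mmol/L
[CO3²⁻] = α₂·DIC; α₂ = 0.001103, so [CO3²⁻] = 0.001103 × 1.709 = 0.00188 mmol/L = 1.88 μmol/L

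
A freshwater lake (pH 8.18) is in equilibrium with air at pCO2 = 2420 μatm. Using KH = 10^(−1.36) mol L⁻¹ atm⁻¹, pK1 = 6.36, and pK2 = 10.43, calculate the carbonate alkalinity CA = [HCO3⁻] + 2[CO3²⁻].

CA = 7.06 mmol/L

[CO2*] = KH · pCO2 = 10^(−1.36) × 2420×10^-6 = 1.056×10^-4 mol/L
α₀ = 1/(1 + K1/[H⁺] + K1K2/[H⁺]²) = 1/(1 + 10^+1.82 + 10^-0.43) = 0.01483
DIC = [CO2*]/α₀ = 1.056×10^-4 / 0.01483 = 7.124 mmol/L
CA = (α₁ + 2α₂)·DIC = (0.9797 + 2×0.005509) × 7.124 = 7.06 mmol/L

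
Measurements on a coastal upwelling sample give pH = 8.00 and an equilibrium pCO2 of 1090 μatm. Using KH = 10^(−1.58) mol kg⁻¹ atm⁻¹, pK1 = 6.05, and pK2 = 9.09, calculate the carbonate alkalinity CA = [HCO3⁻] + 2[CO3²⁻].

[CO2*] = KH · pCO2 = 10^(−1.58) × 1090×10^-6 = 2.867×10^-5 mol/kg
α₀ = 1/(1 + K1/[H⁺] + K1K2/[H⁺]²) = 1/(1 + 10^+1.95 + 10^+0.86) = 0.01027
DIC = [CO2*]/α₀ = 2.867×10^-5 / 0.01027 = 2.792 mmol/kg
CA = (α₁ + 2α₂)·DIC = (0.9153 + 2×0.07440) × 2.792 = 2.97 mmol/kg

CA = 2.97 mmol/kg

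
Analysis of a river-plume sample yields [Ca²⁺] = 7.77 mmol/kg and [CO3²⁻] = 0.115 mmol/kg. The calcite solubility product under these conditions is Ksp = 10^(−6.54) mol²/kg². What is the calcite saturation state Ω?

Ksp = 10^(−6.54) = 2.884×10^-7
Ω = [Ca²⁺][CO3²⁻]/Ksp = (7.77×10^-3)(0.115×10^-3) / 2.884×10^-7 = 3.10

Ω = 3.10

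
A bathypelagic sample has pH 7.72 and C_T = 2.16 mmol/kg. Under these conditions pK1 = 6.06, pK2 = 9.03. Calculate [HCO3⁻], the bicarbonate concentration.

[HCO3⁻] = 2.02 mmol/kg

α₁ = 1 / (1 + [H⁺]/K1 + K2/[H⁺]) = 1 / (1 + 10^-1.66 + 10^-1.31)
   = 1 / (1 + 0.021878 + 0.048978) = 1/1.0709 = 0.9338
[HCO3⁻] = α₁ × DIC = 0.9338 × 2.16 = 2.02 mmol/kg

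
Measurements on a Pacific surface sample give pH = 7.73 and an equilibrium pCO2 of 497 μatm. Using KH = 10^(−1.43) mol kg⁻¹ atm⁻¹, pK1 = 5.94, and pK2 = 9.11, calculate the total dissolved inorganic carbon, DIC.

DIC = 1.20 mmol/kg

[CO2*] = KH · pCO2 = 10^(−1.43) × 497×10^-6 = 1.847×10^-5 mol/kg
α₀ = 1/(1 + K1/[H⁺] + K1K2/[H⁺]²) = 1/(1 + 10^+1.79 + 10^+0.41) = 0.01533
DIC = [CO2*]/α₀ = 1.847×10^-5 / 0.01533 = 1.20 mmol/kg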